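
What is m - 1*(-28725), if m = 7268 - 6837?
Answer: 29156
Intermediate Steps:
m = 431
m - 1*(-28725) = 431 - 1*(-28725) = 431 + 28725 = 29156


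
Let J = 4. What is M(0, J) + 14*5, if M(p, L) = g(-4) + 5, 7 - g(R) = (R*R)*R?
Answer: 146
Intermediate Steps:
g(R) = 7 - R**3 (g(R) = 7 - R*R*R = 7 - R**2*R = 7 - R**3)
M(p, L) = 76 (M(p, L) = (7 - 1*(-4)**3) + 5 = (7 - 1*(-64)) + 5 = (7 + 64) + 5 = 71 + 5 = 76)
M(0, J) + 14*5 = 76 + 14*5 = 76 + 70 = 146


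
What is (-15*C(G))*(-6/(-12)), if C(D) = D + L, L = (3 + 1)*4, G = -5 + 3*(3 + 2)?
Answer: -195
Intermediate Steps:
G = 10 (G = -5 + 3*5 = -5 + 15 = 10)
L = 16 (L = 4*4 = 16)
C(D) = 16 + D (C(D) = D + 16 = 16 + D)
(-15*C(G))*(-6/(-12)) = (-15*(16 + 10))*(-6/(-12)) = (-15*26)*(-6*(-1/12)) = -390*1/2 = -195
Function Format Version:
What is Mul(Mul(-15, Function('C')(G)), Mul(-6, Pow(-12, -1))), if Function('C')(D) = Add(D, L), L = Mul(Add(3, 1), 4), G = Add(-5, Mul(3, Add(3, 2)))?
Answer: -195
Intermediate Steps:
G = 10 (G = Add(-5, Mul(3, 5)) = Add(-5, 15) = 10)
L = 16 (L = Mul(4, 4) = 16)
Function('C')(D) = Add(16, D) (Function('C')(D) = Add(D, 16) = Add(16, D))
Mul(Mul(-15, Function('C')(G)), Mul(-6, Pow(-12, -1))) = Mul(Mul(-15, Add(16, 10)), Mul(-6, Pow(-12, -1))) = Mul(Mul(-15, 26), Mul(-6, Rational(-1, 12))) = Mul(-390, Rational(1, 2)) = -195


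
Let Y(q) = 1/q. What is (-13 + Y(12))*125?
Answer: -19375/12 ≈ -1614.6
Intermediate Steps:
(-13 + Y(12))*125 = (-13 + 1/12)*125 = -155/12*125 = -19375/12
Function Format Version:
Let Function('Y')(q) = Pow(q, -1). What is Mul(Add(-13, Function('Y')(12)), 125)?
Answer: Rational(-19375, 12) ≈ -1614.6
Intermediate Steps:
Mul(Add(-13, Function('Y')(12)), 125) = Mul(Add(-13, Pow(12, -1)), 125) = Mul(Add(-13, Rational(1, 12)), 125) = Mul(Rational(-155, 12), 125) = Rational(-19375, 12)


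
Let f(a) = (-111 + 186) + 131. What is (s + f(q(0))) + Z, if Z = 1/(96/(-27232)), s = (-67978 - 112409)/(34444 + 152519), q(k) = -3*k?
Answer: -14701180/186963 ≈ -78.631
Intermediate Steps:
s = -60129/62321 (s = -180387/186963 = -180387*1/186963 = -60129/62321 ≈ -0.96483)
f(a) = 206 (f(a) = 75 + 131 = 206)
Z = -851/3 (Z = 1/(96*(-1/27232)) = 1/(-3/851) = -851/3 ≈ -283.67)
(s + f(q(0))) + Z = (-60129/62321 + 206) - 851/3 = 12777997/62321 - 851/3 = -14701180/186963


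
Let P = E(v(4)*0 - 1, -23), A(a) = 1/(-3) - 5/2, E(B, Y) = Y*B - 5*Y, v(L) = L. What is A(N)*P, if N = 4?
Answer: -391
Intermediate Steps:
E(B, Y) = -5*Y + B*Y (E(B, Y) = B*Y - 5*Y = -5*Y + B*Y)
A(a) = -17/6 (A(a) = 1*(-1/3) - 5*1/2 = -1/3 - 5/2 = -17/6)
P = 138 (P = -23*(-5 + (4*0 - 1)) = -23*(-5 + (0 - 1)) = -23*(-5 - 1) = -23*(-6) = 138)
A(N)*P = -17/6*138 = -391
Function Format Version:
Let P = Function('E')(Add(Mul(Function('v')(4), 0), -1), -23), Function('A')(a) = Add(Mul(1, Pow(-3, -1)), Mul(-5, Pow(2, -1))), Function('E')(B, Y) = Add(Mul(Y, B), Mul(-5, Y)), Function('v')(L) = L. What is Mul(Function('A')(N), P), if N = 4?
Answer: -391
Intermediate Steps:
Function('E')(B, Y) = Add(Mul(-5, Y), Mul(B, Y)) (Function('E')(B, Y) = Add(Mul(B, Y), Mul(-5, Y)) = Add(Mul(-5, Y), Mul(B, Y)))
Function('A')(a) = Rational(-17, 6) (Function('A')(a) = Add(Mul(1, Rational(-1, 3)), Mul(-5, Rational(1, 2))) = Add(Rational(-1, 3), Rational(-5, 2)) = Rational(-17, 6))
P = 138 (P = Mul(-23, Add(-5, Add(Mul(4, 0), -1))) = Mul(-23, Add(-5, Add(0, -1))) = Mul(-23, Add(-5, -1)) = Mul(-23, -6) = 138)
Mul(Function('A')(N), P) = Mul(Rational(-17, 6), 138) = -391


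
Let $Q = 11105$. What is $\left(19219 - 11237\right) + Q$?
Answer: $19087$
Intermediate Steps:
$\left(19219 - 11237\right) + Q = \left(19219 - 11237\right) + 11105 = 7982 + 11105 = 19087$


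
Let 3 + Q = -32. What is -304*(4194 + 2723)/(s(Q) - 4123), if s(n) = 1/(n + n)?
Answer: 147193760/288611 ≈ 510.01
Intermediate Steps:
Q = -35 (Q = -3 - 32 = -35)
s(n) = 1/(2*n)
-304*(4194 + 2723)/(s(Q) - 4123) = -304*(4194 + 2723)/((½)/(-35) - 4123) = -2102768/((½)*(-1/35) - 4123) = -2102768/(-1/70 - 4123) = -2102768/(-288611/70) = -2102768*(-70)/288611 = -304*(-484190/288611) = 147193760/288611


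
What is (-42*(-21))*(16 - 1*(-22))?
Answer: 33516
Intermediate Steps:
(-42*(-21))*(16 - 1*(-22)) = 882*(16 + 22) = 882*38 = 33516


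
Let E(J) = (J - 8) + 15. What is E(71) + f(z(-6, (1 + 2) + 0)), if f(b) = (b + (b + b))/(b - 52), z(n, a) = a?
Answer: 3813/49 ≈ 77.816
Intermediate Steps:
E(J) = 7 + J (E(J) = (-8 + J) + 15 = 7 + J)
f(b) = 3*b/(-52 + b) (f(b) = (b + 2*b)/(-52 + b) = (3*b)/(-52 + b) = 3*b/(-52 + b))
E(71) + f(z(-6, (1 + 2) + 0)) = (7 + 71) + 3*((1 + 2) + 0)/(-52 + ((1 + 2) + 0)) = 78 + 3*(3 + 0)/(-52 + (3 + 0)) = 78 + 3*3/(-52 + 3) = 78 + 3*3/(-49) = 78 + 3*3*(-1/49) = 78 - 9/49 = 3813/49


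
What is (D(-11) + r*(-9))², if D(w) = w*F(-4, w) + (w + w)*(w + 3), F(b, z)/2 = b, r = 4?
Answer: 51984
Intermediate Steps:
F(b, z) = 2*b
D(w) = -8*w + 2*w*(3 + w) (D(w) = w*(2*(-4)) + (w + w)*(w + 3) = w*(-8) + (2*w)*(3 + w) = -8*w + 2*w*(3 + w))
(D(-11) + r*(-9))² = (2*(-11)*(-1 - 11) + 4*(-9))² = (2*(-11)*(-12) - 36)² = (264 - 36)² = 228² = 51984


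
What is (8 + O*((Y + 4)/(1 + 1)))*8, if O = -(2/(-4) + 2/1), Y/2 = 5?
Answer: -20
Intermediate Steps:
Y = 10 (Y = 2*5 = 10)
O = -3/2 (O = -(2*(-¼) + 2*1) = -(-½ + 2) = -1*3/2 = -3/2 ≈ -1.5000)
(8 + O*((Y + 4)/(1 + 1)))*8 = (8 - 3*(10 + 4)/(2*(1 + 1)))*8 = (8 - 21/2)*8 = -5/2*8 = -20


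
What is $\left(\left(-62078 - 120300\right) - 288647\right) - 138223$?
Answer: $-609248$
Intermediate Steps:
$\left(\left(-62078 - 120300\right) - 288647\right) - 138223 = \left(-182378 - 288647\right) - 138223 = -471025 - 138223 = -609248$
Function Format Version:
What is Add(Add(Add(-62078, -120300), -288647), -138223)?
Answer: -609248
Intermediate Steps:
Add(Add(Add(-62078, -120300), -288647), -138223) = Add(Add(-182378, -288647), -138223) = Add(-471025, -138223) = -609248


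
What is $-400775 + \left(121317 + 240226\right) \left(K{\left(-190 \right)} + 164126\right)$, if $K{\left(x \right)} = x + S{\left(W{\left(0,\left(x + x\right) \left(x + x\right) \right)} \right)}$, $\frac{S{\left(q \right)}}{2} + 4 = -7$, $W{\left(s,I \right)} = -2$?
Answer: $59261558527$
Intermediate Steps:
$S{\left(q \right)} = -22$ ($S{\left(q \right)} = -8 + 2 \left(-7\right) = -8 - 14 = -22$)
$K{\left(x \right)} = -22 + x$ ($K{\left(x \right)} = x - 22 = -22 + x$)
$-400775 + \left(121317 + 240226\right) \left(K{\left(-190 \right)} + 164126\right) = -400775 + \left(121317 + 240226\right) \left(\left(-22 - 190\right) + 164126\right) = -400775 + 361543 \left(-212 + 164126\right) = -400775 + 361543 \cdot 163914 = -400775 + 59261959302 = 59261558527$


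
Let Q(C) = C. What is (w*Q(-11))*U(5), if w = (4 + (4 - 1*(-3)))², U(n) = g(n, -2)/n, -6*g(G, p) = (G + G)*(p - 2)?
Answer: -5324/3 ≈ -1774.7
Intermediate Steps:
g(G, p) = -G*(-2 + p)/3 (g(G, p) = -(G + G)*(p - 2)/6 = -2*G*(-2 + p)/6 = -G*(-2 + p)/3)
U(n) = 4/3 (U(n) = (n*(2 - 1*(-2))/3)/n = (n*(2 + 2)/3)/n = ((⅓)*n*4)/n = (4*n/3)/n = 4/3)
w = 121 (w = (4 + (4 + 3))² = (4 + 7)² = 11² = 121)
(w*Q(-11))*U(5) = (121*(-11))*(4/3) = -1331*4/3 = -5324/3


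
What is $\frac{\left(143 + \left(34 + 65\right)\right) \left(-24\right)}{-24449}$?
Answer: $\frac{5808}{24449} \approx 0.23756$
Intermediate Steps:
$\frac{\left(143 + \left(34 + 65\right)\right) \left(-24\right)}{-24449} = \left(143 + 99\right) \left(-24\right) \left(- \frac{1}{24449}\right) = 242 \left(-24\right) \left(- \frac{1}{24449}\right) = \left(-5808\right) \left(- \frac{1}{24449}\right) = \frac{5808}{24449}$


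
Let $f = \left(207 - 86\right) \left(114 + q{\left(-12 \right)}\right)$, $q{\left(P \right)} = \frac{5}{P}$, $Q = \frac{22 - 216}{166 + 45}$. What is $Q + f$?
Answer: $\frac{34796425}{2532} \approx 13743.0$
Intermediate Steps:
$Q = - \frac{194}{211} \approx -0.91943$
$f = \frac{164923}{12}$ ($f = \left(207 - 86\right) \left(114 + \frac{5}{-12}\right) = 121 \left(114 + 5 \left(- \frac{1}{12}\right)\right) = 121 \left(114 - \frac{5}{12}\right) = 121 \cdot \frac{1363}{12} = \frac{164923}{12} \approx 13744.0$)
$Q + f = - \frac{194}{211} + \frac{164923}{12} = \frac{34796425}{2532}$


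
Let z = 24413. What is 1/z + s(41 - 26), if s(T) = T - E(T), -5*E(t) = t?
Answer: 439435/24413 ≈ 18.000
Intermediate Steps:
E(t) = -t/5
s(T) = 6*T/5 (s(T) = T - (-1)*T/5 = T + T/5 = 6*T/5)
1/z + s(41 - 26) = 1/24413 + 6*(41 - 26)/5 = 1/24413 + (6/5)*15 = 1/24413 + 18 = 439435/24413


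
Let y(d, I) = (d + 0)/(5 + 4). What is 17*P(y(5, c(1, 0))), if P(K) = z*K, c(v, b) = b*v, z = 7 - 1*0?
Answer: 595/9 ≈ 66.111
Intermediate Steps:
z = 7 (z = 7 + 0 = 7)
y(d, I) = d/9
P(K) = 7*K
17*P(y(5, c(1, 0))) = 17*(7*((⅑)*5)) = 17*(7*(5/9)) = 17*(35/9) = 595/9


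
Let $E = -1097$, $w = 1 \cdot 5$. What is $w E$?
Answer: $-5485$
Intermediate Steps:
$w = 5$
$w E = 5 \left(-1097\right) = -5485$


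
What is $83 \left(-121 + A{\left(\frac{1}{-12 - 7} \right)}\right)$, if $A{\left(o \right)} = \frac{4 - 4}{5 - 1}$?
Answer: $-10043$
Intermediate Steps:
$A{\left(o \right)} = 0$ ($A{\left(o \right)} = \frac{0}{4} = 0 \cdot \frac{1}{4} = 0$)
$83 \left(-121 + A{\left(\frac{1}{-12 - 7} \right)}\right) = 83 \left(-121 + 0\right) = 83 \left(-121\right) = -10043$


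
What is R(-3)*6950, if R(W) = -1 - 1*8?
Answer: -62550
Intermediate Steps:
R(W) = -9 (R(W) = -1 - 8 = -9)
R(-3)*6950 = -9*6950 = -62550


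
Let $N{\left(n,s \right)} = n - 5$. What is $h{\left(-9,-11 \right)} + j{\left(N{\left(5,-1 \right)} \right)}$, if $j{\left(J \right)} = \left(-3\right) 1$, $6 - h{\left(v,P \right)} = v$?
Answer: $12$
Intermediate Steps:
$h{\left(v,P \right)} = 6 - v$
$N{\left(n,s \right)} = -5 + n$ ($N{\left(n,s \right)} = n - 5 = -5 + n$)
$j{\left(J \right)} = -3$
$h{\left(-9,-11 \right)} + j{\left(N{\left(5,-1 \right)} \right)} = \left(6 - -9\right) - 3 = \left(6 + 9\right) - 3 = 15 - 3 = 12$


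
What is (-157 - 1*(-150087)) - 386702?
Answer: -236772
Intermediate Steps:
(-157 - 1*(-150087)) - 386702 = (-157 + 150087) - 386702 = 149930 - 386702 = -236772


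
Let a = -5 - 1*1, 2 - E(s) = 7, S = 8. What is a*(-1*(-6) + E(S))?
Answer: -6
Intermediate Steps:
E(s) = -5 (E(s) = 2 - 1*7 = 2 - 7 = -5)
a = -6 (a = -5 - 1 = -6)
a*(-1*(-6) + E(S)) = -6*(-1*(-6) - 5) = -6*(6 - 5) = -6*1 = -6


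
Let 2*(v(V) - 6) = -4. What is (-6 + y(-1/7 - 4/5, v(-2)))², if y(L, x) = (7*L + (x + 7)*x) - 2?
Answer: 21609/25 ≈ 864.36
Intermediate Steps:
v(V) = 4 (v(V) = 6 + (½)*(-4) = 6 - 2 = 4)
y(L, x) = -2 + 7*L + x*(7 + x) (y(L, x) = (7*L + (7 + x)*x) - 2 = (7*L + x*(7 + x)) - 2 = -2 + 7*L + x*(7 + x))
(-6 + y(-1/7 - 4/5, v(-2)))² = (-6 + (-2 + 4² + 7*(-1/7 - 4/5) + 7*4))² = (-6 + (-2 + 16 + 7*(-1*⅐ - 4*⅕) + 28))² = (-6 + (-2 + 16 + 7*(-⅐ - ⅘) + 28))² = (-6 + (-2 + 16 + 7*(-33/35) + 28))² = (-6 + (-2 + 16 - 33/5 + 28))² = (-6 + 177/5)² = (147/5)² = 21609/25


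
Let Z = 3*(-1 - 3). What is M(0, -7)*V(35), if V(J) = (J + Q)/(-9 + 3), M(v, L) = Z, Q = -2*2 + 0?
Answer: 62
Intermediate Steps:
Z = -12 (Z = 3*(-4) = -12)
Q = -4 (Q = -4 + 0 = -4)
M(v, L) = -12
V(J) = 2/3 - J/6 (V(J) = (J - 4)/(-9 + 3) = (-4 + J)/(-6) = (-4 + J)*(-1/6) = 2/3 - J/6)
M(0, -7)*V(35) = -12*(2/3 - 1/6*35) = -12*(2/3 - 35/6) = -12*(-31/6) = 62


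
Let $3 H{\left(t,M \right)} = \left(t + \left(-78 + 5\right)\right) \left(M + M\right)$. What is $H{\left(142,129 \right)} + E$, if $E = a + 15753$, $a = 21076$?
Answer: $42763$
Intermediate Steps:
$H{\left(t,M \right)} = \frac{2 M \left(-73 + t\right)}{3}$ ($H{\left(t,M \right)} = \frac{\left(t + \left(-78 + 5\right)\right) \left(M + M\right)}{3} = \frac{\left(t - 73\right) 2 M}{3} = \frac{\left(-73 + t\right) 2 M}{3} = \frac{2 M \left(-73 + t\right)}{3}$)
$E = 36829$ ($E = 21076 + 15753 = 36829$)
$H{\left(142,129 \right)} + E = \frac{2}{3} \cdot 129 \left(-73 + 142\right) + 36829 = \frac{2}{3} \cdot 129 \cdot 69 + 36829 = 5934 + 36829 = 42763$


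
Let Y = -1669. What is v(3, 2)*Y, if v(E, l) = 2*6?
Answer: -20028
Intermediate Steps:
v(E, l) = 12
v(3, 2)*Y = 12*(-1669) = -20028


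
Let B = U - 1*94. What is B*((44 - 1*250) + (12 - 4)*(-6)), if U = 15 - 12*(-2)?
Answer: 13970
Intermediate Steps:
U = 39 (U = 15 - 1*(-24) = 15 + 24 = 39)
B = -55 (B = 39 - 1*94 = 39 - 94 = -55)
B*((44 - 1*250) + (12 - 4)*(-6)) = -55*((44 - 1*250) + (12 - 4)*(-6)) = -55*((44 - 250) + 8*(-6)) = -55*(-206 - 48) = -55*(-254) = 13970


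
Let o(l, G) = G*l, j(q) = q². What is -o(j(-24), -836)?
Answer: 481536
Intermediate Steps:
-o(j(-24), -836) = -(-836)*(-24)² = -(-836)*576 = -1*(-481536) = 481536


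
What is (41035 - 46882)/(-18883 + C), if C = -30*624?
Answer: 5847/37603 ≈ 0.15549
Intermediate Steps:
C = -18720
(41035 - 46882)/(-18883 + C) = (41035 - 46882)/(-18883 - 18720) = -5847/(-37603) = -5847*(-1/37603) = 5847/37603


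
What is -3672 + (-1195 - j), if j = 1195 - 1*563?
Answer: -5499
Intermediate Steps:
j = 632 (j = 1195 - 563 = 632)
-3672 + (-1195 - j) = -3672 + (-1195 - 1*632) = -3672 + (-1195 - 632) = -3672 - 1827 = -5499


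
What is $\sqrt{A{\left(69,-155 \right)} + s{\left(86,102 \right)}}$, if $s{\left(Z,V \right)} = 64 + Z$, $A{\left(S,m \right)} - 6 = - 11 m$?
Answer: $\sqrt{1861} \approx 43.139$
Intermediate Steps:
$A{\left(S,m \right)} = 6 - 11 m$
$\sqrt{A{\left(69,-155 \right)} + s{\left(86,102 \right)}} = \sqrt{\left(6 - -1705\right) + \left(64 + 86\right)} = \sqrt{\left(6 + 1705\right) + 150} = \sqrt{1711 + 150} = \sqrt{1861}$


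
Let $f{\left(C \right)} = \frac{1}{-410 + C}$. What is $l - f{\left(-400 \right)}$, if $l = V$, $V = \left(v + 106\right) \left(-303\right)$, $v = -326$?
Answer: $\frac{53994601}{810} \approx 66660.0$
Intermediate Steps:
$V = 66660$ ($V = \left(-326 + 106\right) \left(-303\right) = \left(-220\right) \left(-303\right) = 66660$)
$l = 66660$
$l - f{\left(-400 \right)} = 66660 - \frac{1}{-410 - 400} = 66660 - \frac{1}{-810} = 66660 - - \frac{1}{810} = 66660 + \frac{1}{810} = \frac{53994601}{810}$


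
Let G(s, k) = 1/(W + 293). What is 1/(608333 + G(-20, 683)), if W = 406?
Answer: 699/425224768 ≈ 1.6438e-6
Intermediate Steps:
G(s, k) = 1/699 (G(s, k) = 1/(406 + 293) = 1/699)
1/(608333 + G(-20, 683)) = 1/(608333 + 1/699) = 1/(425224768/699) = 699/425224768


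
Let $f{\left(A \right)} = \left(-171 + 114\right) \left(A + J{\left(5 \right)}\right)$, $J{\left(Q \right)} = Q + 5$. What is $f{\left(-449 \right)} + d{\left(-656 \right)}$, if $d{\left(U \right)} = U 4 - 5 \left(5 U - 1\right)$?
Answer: $38804$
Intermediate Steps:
$J{\left(Q \right)} = 5 + Q$
$f{\left(A \right)} = -570 - 57 A$ ($f{\left(A \right)} = \left(-171 + 114\right) \left(A + \left(5 + 5\right)\right) = - 57 \left(A + 10\right) = - 57 \left(10 + A\right) = -570 - 57 A$)
$d{\left(U \right)} = 5 - 21 U$ ($d{\left(U \right)} = 4 U - 5 \left(-1 + 5 U\right) = 4 U - \left(-5 + 25 U\right) = 5 - 21 U$)
$f{\left(-449 \right)} + d{\left(-656 \right)} = \left(-570 - -25593\right) + \left(5 - -13776\right) = \left(-570 + 25593\right) + \left(5 + 13776\right) = 25023 + 13781 = 38804$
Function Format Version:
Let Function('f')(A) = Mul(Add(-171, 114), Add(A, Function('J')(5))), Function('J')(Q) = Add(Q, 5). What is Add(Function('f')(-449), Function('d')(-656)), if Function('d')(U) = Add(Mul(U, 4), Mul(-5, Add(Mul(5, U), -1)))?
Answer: 38804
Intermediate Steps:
Function('J')(Q) = Add(5, Q)
Function('f')(A) = Add(-570, Mul(-57, A)) (Function('f')(A) = Mul(Add(-171, 114), Add(A, Add(5, 5))) = Mul(-57, Add(A, 10)) = Mul(-57, Add(10, A)) = Add(-570, Mul(-57, A)))
Function('d')(U) = Add(5, Mul(-21, U)) (Function('d')(U) = Add(Mul(4, U), Mul(-5, Add(-1, Mul(5, U)))) = Add(Mul(4, U), Add(5, Mul(-25, U))) = Add(5, Mul(-21, U)))
Add(Function('f')(-449), Function('d')(-656)) = Add(Add(-570, Mul(-57, -449)), Add(5, Mul(-21, -656))) = Add(Add(-570, 25593), Add(5, 13776)) = Add(25023, 13781) = 38804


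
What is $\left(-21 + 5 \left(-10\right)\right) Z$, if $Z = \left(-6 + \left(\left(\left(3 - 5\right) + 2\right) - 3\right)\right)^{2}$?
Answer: $-5751$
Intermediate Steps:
$Z = 81$ ($Z = \left(-6 + \left(\left(\left(3 - 5\right) + 2\right) - 3\right)\right)^{2} = \left(-6 + \left(\left(-2 + 2\right) - 3\right)\right)^{2} = \left(-6 + \left(0 - 3\right)\right)^{2} = \left(-6 - 3\right)^{2} = \left(-9\right)^{2} = 81$)
$\left(-21 + 5 \left(-10\right)\right) Z = \left(-21 + 5 \left(-10\right)\right) 81 = \left(-21 - 50\right) 81 = \left(-71\right) 81 = -5751$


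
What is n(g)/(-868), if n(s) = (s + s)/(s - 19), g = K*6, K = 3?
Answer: 9/217 ≈ 0.041475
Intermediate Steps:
g = 18 (g = 3*6 = 18)
n(s) = 2*s/(-19 + s) (n(s) = (2*s)/(-19 + s) = 2*s/(-19 + s))
n(g)/(-868) = (2*18/(-19 + 18))/(-868) = (2*18/(-1))*(-1/868) = (2*18*(-1))*(-1/868) = -36*(-1/868) = 9/217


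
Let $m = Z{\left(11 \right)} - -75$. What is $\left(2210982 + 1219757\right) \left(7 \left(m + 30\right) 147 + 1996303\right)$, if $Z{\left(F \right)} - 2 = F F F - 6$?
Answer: $11904084535109$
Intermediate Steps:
$Z{\left(F \right)} = -4 + F^{3}$ ($Z{\left(F \right)} = 2 + \left(F F F - 6\right) = 2 + \left(F^{2} F - 6\right) = 2 + \left(F^{3} - 6\right) = 2 + \left(-6 + F^{3}\right) = -4 + F^{3}$)
$m = 1402$ ($m = \left(-4 + 11^{3}\right) - -75 = \left(-4 + 1331\right) + 75 = 1327 + 75 = 1402$)
$\left(2210982 + 1219757\right) \left(7 \left(m + 30\right) 147 + 1996303\right) = \left(2210982 + 1219757\right) \left(7 \left(1402 + 30\right) 147 + 1996303\right) = 3430739 \left(7 \cdot 1432 \cdot 147 + 1996303\right) = 3430739 \left(7 \cdot 210504 + 1996303\right) = 3430739 \left(1473528 + 1996303\right) = 3430739 \cdot 3469831 = 11904084535109$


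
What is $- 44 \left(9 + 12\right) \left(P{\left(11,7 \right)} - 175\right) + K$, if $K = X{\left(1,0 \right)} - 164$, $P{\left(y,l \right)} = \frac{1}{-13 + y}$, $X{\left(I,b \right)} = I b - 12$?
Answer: $161986$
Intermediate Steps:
$X{\left(I,b \right)} = -12 + I b$
$K = -176$ ($K = \left(-12 + 1 \cdot 0\right) - 164 = \left(-12 + 0\right) - 164 = -12 - 164 = -176$)
$- 44 \left(9 + 12\right) \left(P{\left(11,7 \right)} - 175\right) + K = - 44 \left(9 + 12\right) \left(\frac{1}{-13 + 11} - 175\right) - 176 = - 44 \cdot 21 \left(\frac{1}{-2} - 175\right) - 176 = - 44 \cdot 21 \left(- \frac{1}{2} - 175\right) - 176 = - 44 \cdot 21 \left(- \frac{351}{2}\right) - 176 = \left(-44\right) \left(- \frac{7371}{2}\right) - 176 = 162162 - 176 = 161986$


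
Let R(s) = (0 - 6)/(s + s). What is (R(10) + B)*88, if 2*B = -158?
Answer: -34892/5 ≈ -6978.4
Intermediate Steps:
B = -79 (B = (½)*(-158) = -79)
R(s) = -3/s (R(s) = -6*1/(2*s) = -3/s)
(R(10) + B)*88 = (-3/10 - 79)*88 = -793/10*88 = -34892/5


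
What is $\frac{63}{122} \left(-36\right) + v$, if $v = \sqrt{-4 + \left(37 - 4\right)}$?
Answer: $- \frac{1134}{61} + \sqrt{29} \approx -13.205$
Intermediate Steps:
$v = \sqrt{29}$ ($v = \sqrt{-4 + 33} = \sqrt{29} \approx 5.3852$)
$\frac{63}{122} \left(-36\right) + v = \frac{63}{122} \left(-36\right) + \sqrt{29} = - \frac{1134}{61} + \sqrt{29}$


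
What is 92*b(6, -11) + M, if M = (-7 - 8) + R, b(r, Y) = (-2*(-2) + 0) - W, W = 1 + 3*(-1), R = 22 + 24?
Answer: 583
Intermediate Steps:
R = 46
W = -2 (W = 1 - 3 = -2)
b(r, Y) = 6 (b(r, Y) = (-2*(-2) + 0) - 1*(-2) = (4 + 0) + 2 = 4 + 2 = 6)
M = 31 (M = (-7 - 8) + 46 = -15 + 46 = 31)
92*b(6, -11) + M = 92*6 + 31 = 552 + 31 = 583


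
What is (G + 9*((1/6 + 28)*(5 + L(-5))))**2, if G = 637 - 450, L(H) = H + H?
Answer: 4669921/4 ≈ 1.1675e+6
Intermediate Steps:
L(H) = 2*H
G = 187
(G + 9*((1/6 + 28)*(5 + L(-5))))**2 = (187 + 9*((1/6 + 28)*(5 + 2*(-5))))**2 = (187 + 9*((1/6 + 28)*(5 - 10)))**2 = (187 + 9*((169/6)*(-5)))**2 = (187 + 9*(-845/6))**2 = (187 - 2535/2)**2 = (-2161/2)**2 = 4669921/4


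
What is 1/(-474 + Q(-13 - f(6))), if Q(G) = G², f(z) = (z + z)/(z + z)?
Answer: -1/278 ≈ -0.0035971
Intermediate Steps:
f(z) = 1 (f(z) = (2*z)/((2*z)) = (2*z)*(1/(2*z)) = 1)
1/(-474 + Q(-13 - f(6))) = 1/(-474 + (-13 - 1*1)²) = 1/(-474 + (-13 - 1)²) = 1/(-474 + (-14)²) = 1/(-474 + 196) = 1/(-278) = -1/278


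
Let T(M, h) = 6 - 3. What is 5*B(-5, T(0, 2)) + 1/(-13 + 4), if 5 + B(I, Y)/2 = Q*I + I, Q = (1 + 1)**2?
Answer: -2701/9 ≈ -300.11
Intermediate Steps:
T(M, h) = 3
Q = 4 (Q = 2**2 = 4)
B(I, Y) = -10 + 10*I (B(I, Y) = -10 + 2*(4*I + I) = -10 + 2*(5*I) = -10 + 10*I)
5*B(-5, T(0, 2)) + 1/(-13 + 4) = 5*(-10 + 10*(-5)) + 1/(-13 + 4) = 5*(-10 - 50) + 1/(-9) = 5*(-60) - 1/9 = -300 - 1/9 = -2701/9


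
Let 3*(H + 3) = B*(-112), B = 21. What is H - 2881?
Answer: -3668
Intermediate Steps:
H = -787 (H = -3 + (21*(-112))/3 = -3 + (⅓)*(-2352) = -3 - 784 = -787)
H - 2881 = -787 - 2881 = -3668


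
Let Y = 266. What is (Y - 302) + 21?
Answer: -15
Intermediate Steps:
(Y - 302) + 21 = (266 - 302) + 21 = -36 + 21 = -15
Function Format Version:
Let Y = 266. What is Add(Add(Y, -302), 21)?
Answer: -15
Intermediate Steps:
Add(Add(Y, -302), 21) = Add(Add(266, -302), 21) = Add(-36, 21) = -15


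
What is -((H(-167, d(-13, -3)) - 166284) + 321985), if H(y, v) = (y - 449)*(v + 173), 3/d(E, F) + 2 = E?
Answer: -246281/5 ≈ -49256.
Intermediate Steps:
d(E, F) = 3/(-2 + E)
H(y, v) = (-449 + y)*(173 + v)
-((H(-167, d(-13, -3)) - 166284) + 321985) = -(((-77677 - 1347/(-2 - 13) + 173*(-167) + (3/(-2 - 13))*(-167)) - 166284) + 321985) = -(((-77677 - 1347/(-15) - 28891 + (3/(-15))*(-167)) - 166284) + 321985) = -(((-77677 - 1347*(-1)/15 - 28891 + (3*(-1/15))*(-167)) - 166284) + 321985) = -(((-77677 - 449*(-⅕) - 28891 - ⅕*(-167)) - 166284) + 321985) = -(((-77677 + 449/5 - 28891 + 167/5) - 166284) + 321985) = -((-532224/5 - 166284) + 321985) = -(-1363644/5 + 321985) = -1*246281/5 = -246281/5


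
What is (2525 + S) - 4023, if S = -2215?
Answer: -3713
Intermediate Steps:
(2525 + S) - 4023 = (2525 - 2215) - 4023 = 310 - 4023 = -3713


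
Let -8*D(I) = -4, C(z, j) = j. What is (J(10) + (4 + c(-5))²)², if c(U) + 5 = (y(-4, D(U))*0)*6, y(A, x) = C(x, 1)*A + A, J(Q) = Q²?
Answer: 10201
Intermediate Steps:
D(I) = ½ (D(I) = -⅛*(-4) = ½)
y(A, x) = 2*A (y(A, x) = 1*A + A = A + A = 2*A)
c(U) = -5 (c(U) = -5 + ((2*(-4))*0)*6 = -5 - 8*0*6 = -5 + 0*6 = -5 + 0 = -5)
(J(10) + (4 + c(-5))²)² = (10² + (4 - 5)²)² = (100 + (-1)²)² = (100 + 1)² = 101² = 10201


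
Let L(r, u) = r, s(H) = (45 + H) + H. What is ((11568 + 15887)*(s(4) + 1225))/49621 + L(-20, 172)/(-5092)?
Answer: 44666622875/63167533 ≈ 707.11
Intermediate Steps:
s(H) = 45 + 2*H
((11568 + 15887)*(s(4) + 1225))/49621 + L(-20, 172)/(-5092) = ((11568 + 15887)*((45 + 2*4) + 1225))/49621 - 20/(-5092) = (27455*((45 + 8) + 1225))*(1/49621) - 20*(-1/5092) = (27455*(53 + 1225))*(1/49621) + 5/1273 = (27455*1278)*(1/49621) + 5/1273 = 35087490*(1/49621) + 5/1273 = 35087490/49621 + 5/1273 = 44666622875/63167533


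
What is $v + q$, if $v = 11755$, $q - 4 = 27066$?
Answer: $38825$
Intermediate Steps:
$q = 27070$ ($q = 4 + 27066 = 27070$)
$v + q = 11755 + 27070 = 38825$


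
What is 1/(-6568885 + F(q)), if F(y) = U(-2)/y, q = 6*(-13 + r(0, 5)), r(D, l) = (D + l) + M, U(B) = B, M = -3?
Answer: -33/216773204 ≈ -1.5223e-7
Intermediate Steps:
r(D, l) = -3 + D + l (r(D, l) = (D + l) - 3 = -3 + D + l)
q = -66 (q = 6*(-13 + (-3 + 0 + 5)) = 6*(-13 + 2) = 6*(-11) = -66)
F(y) = -2/y
1/(-6568885 + F(q)) = 1/(-6568885 - 2/(-66)) = 1/(-6568885 - 2*(-1/66)) = 1/(-6568885 + 1/33) = 1/(-216773204/33) = -33/216773204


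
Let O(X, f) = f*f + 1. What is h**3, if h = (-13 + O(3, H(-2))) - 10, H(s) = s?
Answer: -5832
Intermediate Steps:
O(X, f) = 1 + f**2 (O(X, f) = f**2 + 1 = 1 + f**2)
h = -18 (h = (-13 + (1 + (-2)**2)) - 10 = (-13 + (1 + 4)) - 10 = (-13 + 5) - 10 = -8 - 10 = -18)
h**3 = (-18)**3 = -5832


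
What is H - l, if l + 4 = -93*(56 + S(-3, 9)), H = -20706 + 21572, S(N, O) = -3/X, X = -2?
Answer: 12435/2 ≈ 6217.5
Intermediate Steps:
S(N, O) = 3/2 (S(N, O) = -3/(-2) = -3*(-½) = 3/2)
H = 866
l = -10703/2 (l = -4 - 93*(56 + 3/2) = -4 - 93*115/2 = -4 - 10695/2 = -10703/2 ≈ -5351.5)
H - l = 866 - 1*(-10703/2) = 866 + 10703/2 = 12435/2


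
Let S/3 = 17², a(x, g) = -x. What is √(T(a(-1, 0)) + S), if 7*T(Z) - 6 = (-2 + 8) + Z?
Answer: √42574/7 ≈ 29.476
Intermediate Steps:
S = 867 (S = 3*17² = 3*289 = 867)
T(Z) = 12/7 + Z/7 (T(Z) = 6/7 + ((-2 + 8) + Z)/7 = 6/7 + (6 + Z)/7 = 6/7 + (6/7 + Z/7) = 12/7 + Z/7)
√(T(a(-1, 0)) + S) = √((12/7 + (-1*(-1))/7) + 867) = √((12/7 + (⅐)*1) + 867) = √((12/7 + ⅐) + 867) = √(13/7 + 867) = √(6082/7) = √42574/7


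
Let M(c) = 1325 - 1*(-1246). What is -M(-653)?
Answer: -2571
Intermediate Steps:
M(c) = 2571 (M(c) = 1325 + 1246 = 2571)
-M(-653) = -1*2571 = -2571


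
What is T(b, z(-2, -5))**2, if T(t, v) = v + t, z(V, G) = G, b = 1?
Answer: 16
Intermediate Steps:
T(t, v) = t + v
T(b, z(-2, -5))**2 = (1 - 5)**2 = (-4)**2 = 16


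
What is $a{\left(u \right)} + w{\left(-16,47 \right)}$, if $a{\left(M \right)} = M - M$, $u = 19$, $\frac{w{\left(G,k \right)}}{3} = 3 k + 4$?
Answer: $435$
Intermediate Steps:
$w{\left(G,k \right)} = 12 + 9 k$ ($w{\left(G,k \right)} = 3 \left(3 k + 4\right) = 3 \left(4 + 3 k\right) = 12 + 9 k$)
$a{\left(M \right)} = 0$
$a{\left(u \right)} + w{\left(-16,47 \right)} = 0 + \left(12 + 9 \cdot 47\right) = 0 + \left(12 + 423\right) = 0 + 435 = 435$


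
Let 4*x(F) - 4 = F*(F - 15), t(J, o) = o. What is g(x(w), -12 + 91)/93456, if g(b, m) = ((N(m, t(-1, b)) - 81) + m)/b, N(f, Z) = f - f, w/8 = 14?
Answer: -1/126959976 ≈ -7.8765e-9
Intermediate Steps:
w = 112 (w = 8*14 = 112)
N(f, Z) = 0
x(F) = 1 + F*(-15 + F)/4 (x(F) = 1 + (F*(F - 15))/4 = 1 + (F*(-15 + F))/4 = 1 + F*(-15 + F)/4)
g(b, m) = (-81 + m)/b (g(b, m) = ((0 - 81) + m)/b = (-81 + m)/b)
g(x(w), -12 + 91)/93456 = ((-81 + (-12 + 91))/(1 - 15/4*112 + (¼)*112²))/93456 = ((-81 + 79)/(1 - 420 + (¼)*12544))*(1/93456) = (-2/(1 - 420 + 3136))*(1/93456) = (-2/2717)*(1/93456) = ((1/2717)*(-2))*(1/93456) = -2/2717*1/93456 = -1/126959976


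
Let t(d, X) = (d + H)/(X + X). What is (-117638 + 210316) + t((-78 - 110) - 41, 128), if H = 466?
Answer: 23725805/256 ≈ 92679.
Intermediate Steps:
t(d, X) = (466 + d)/(2*X) (t(d, X) = (d + 466)/(X + X) = (466 + d)/((2*X)) = (466 + d)*(1/(2*X)) = (466 + d)/(2*X))
(-117638 + 210316) + t((-78 - 110) - 41, 128) = (-117638 + 210316) + (½)*(466 + ((-78 - 110) - 41))/128 = 92678 + (½)*(1/128)*(466 + (-188 - 41)) = 92678 + (½)*(1/128)*(466 - 229) = 92678 + (½)*(1/128)*237 = 92678 + 237/256 = 23725805/256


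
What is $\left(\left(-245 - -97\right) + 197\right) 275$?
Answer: $13475$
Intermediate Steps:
$\left(\left(-245 - -97\right) + 197\right) 275 = \left(\left(-245 + 97\right) + 197\right) 275 = \left(-148 + 197\right) 275 = 49 \cdot 275 = 13475$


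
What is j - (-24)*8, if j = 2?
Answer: 194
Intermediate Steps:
j - (-24)*8 = 2 - (-24)*8 = 2 - 8*(-24) = 2 + 192 = 194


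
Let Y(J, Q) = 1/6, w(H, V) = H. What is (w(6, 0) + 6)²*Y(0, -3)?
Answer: 24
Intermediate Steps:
Y(J, Q) = ⅙
(w(6, 0) + 6)²*Y(0, -3) = (6 + 6)²*(⅙) = 12²*(⅙) = 144*(⅙) = 24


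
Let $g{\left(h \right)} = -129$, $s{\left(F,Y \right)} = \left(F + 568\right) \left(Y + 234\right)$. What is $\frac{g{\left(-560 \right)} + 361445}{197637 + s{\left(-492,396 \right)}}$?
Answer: $\frac{361316}{245517} \approx 1.4717$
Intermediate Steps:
$s{\left(F,Y \right)} = \left(234 + Y\right) \left(568 + F\right)$ ($s{\left(F,Y \right)} = \left(568 + F\right) \left(234 + Y\right) = \left(234 + Y\right) \left(568 + F\right)$)
$\frac{g{\left(-560 \right)} + 361445}{197637 + s{\left(-492,396 \right)}} = \frac{-129 + 361445}{197637 + \left(132912 + 234 \left(-492\right) + 568 \cdot 396 - 194832\right)} = \frac{361316}{197637 + \left(132912 - 115128 + 224928 - 194832\right)} = \frac{361316}{197637 + 47880} = \frac{361316}{245517}$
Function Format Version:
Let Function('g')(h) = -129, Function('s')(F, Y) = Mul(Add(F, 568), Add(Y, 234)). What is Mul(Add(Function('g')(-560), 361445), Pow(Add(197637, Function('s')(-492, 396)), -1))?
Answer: Rational(361316, 245517) ≈ 1.4717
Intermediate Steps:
Function('s')(F, Y) = Mul(Add(234, Y), Add(568, F)) (Function('s')(F, Y) = Mul(Add(568, F), Add(234, Y)) = Mul(Add(234, Y), Add(568, F)))
Mul(Add(Function('g')(-560), 361445), Pow(Add(197637, Function('s')(-492, 396)), -1)) = Mul(Add(-129, 361445), Pow(Add(197637, Add(132912, Mul(234, -492), Mul(568, 396), Mul(-492, 396))), -1)) = Mul(361316, Pow(Add(197637, Add(132912, -115128, 224928, -194832)), -1)) = Mul(361316, Pow(Add(197637, 47880), -1)) = Mul(361316, Pow(245517, -1)) = Mul(361316, Rational(1, 245517)) = Rational(361316, 245517)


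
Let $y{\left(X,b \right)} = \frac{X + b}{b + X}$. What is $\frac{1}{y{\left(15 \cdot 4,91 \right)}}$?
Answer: $1$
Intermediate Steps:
$y{\left(X,b \right)} = 1$ ($y{\left(X,b \right)} = \frac{X + b}{X + b} = 1$)
$\frac{1}{y{\left(15 \cdot 4,91 \right)}} = 1^{-1} = 1$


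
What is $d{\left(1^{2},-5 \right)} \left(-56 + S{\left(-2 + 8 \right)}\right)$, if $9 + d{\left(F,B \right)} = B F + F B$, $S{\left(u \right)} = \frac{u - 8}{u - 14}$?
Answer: $\frac{4237}{4} \approx 1059.3$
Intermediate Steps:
$S{\left(u \right)} = \frac{-8 + u}{-14 + u}$
$d{\left(F,B \right)} = -9 + 2 B F$ ($d{\left(F,B \right)} = -9 + \left(B F + F B\right) = -9 + \left(B F + B F\right) = -9 + 2 B F$)
$d{\left(1^{2},-5 \right)} \left(-56 + S{\left(-2 + 8 \right)}\right) = \left(-9 + 2 \left(-5\right) 1^{2}\right) \left(-56 + \frac{-8 + \left(-2 + 8\right)}{-14 + \left(-2 + 8\right)}\right) = \left(-9 + 2 \left(-5\right) 1\right) \left(-56 + \frac{-8 + 6}{-14 + 6}\right) = \left(-9 - 10\right) \left(-56 + \frac{1}{-8} \left(-2\right)\right) = - 19 \left(-56 - - \frac{1}{4}\right) = - 19 \left(-56 + \frac{1}{4}\right) = \left(-19\right) \left(- \frac{223}{4}\right) = \frac{4237}{4}$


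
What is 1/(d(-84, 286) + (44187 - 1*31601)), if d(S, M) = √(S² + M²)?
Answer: 6293/79159272 - √22213/79159272 ≈ 7.7615e-5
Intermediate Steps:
d(S, M) = √(M² + S²)
1/(d(-84, 286) + (44187 - 1*31601)) = 1/(√(286² + (-84)²) + (44187 - 1*31601)) = 1/(√(81796 + 7056) + (44187 - 31601)) = 1/(√88852 + 12586) = 1/(2*√22213 + 12586) = 1/(12586 + 2*√22213)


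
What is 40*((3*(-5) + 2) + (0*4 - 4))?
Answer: -680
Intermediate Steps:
40*((3*(-5) + 2) + (0*4 - 4)) = 40*((-15 + 2) + (0 - 4)) = 40*(-13 - 4) = 40*(-17) = -680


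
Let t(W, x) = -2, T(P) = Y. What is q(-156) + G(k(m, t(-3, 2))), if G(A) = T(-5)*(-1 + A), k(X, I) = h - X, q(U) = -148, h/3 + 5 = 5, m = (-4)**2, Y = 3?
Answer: -199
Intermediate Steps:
T(P) = 3
m = 16
h = 0 (h = -15 + 3*5 = -15 + 15 = 0)
k(X, I) = -X (k(X, I) = 0 - X = -X)
G(A) = -3 + 3*A (G(A) = 3*(-1 + A) = -3 + 3*A)
q(-156) + G(k(m, t(-3, 2))) = -148 + (-3 + 3*(-1*16)) = -148 + (-3 + 3*(-16)) = -148 + (-3 - 48) = -148 - 51 = -199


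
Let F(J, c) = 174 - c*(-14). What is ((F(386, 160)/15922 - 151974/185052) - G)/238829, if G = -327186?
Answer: 80334848724257/58640439547298 ≈ 1.3700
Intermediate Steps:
F(J, c) = 174 + 14*c (F(J, c) = 174 - (-14)*c = 174 + 14*c)
((F(386, 160)/15922 - 151974/185052) - G)/238829 = (((174 + 14*160)/15922 - 151974/185052) - 1*(-327186))/238829 = (((174 + 2240)*(1/15922) - 151974*1/185052) + 327186)*(1/238829) = ((2414*(1/15922) - 25329/30842) + 327186)*(1/238829) = ((1207/7961 - 25329/30842) + 327186)*(1/238829) = (-164417875/245533162 + 327186)*(1/238829) = (80334848724257/245533162)*(1/238829) = 80334848724257/58640439547298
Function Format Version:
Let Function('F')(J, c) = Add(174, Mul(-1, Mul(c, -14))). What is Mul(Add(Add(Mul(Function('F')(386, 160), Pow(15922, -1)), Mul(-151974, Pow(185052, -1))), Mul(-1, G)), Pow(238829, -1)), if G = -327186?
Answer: Rational(80334848724257, 58640439547298) ≈ 1.3700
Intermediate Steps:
Function('F')(J, c) = Add(174, Mul(14, c)) (Function('F')(J, c) = Add(174, Mul(-1, Mul(-14, c))) = Add(174, Mul(14, c)))
Mul(Add(Add(Mul(Function('F')(386, 160), Pow(15922, -1)), Mul(-151974, Pow(185052, -1))), Mul(-1, G)), Pow(238829, -1)) = Mul(Add(Add(Mul(Add(174, Mul(14, 160)), Pow(15922, -1)), Mul(-151974, Pow(185052, -1))), Mul(-1, -327186)), Pow(238829, -1)) = Mul(Add(Add(Mul(Add(174, 2240), Rational(1, 15922)), Mul(-151974, Rational(1, 185052))), 327186), Rational(1, 238829)) = Mul(Add(Add(Mul(2414, Rational(1, 15922)), Rational(-25329, 30842)), 327186), Rational(1, 238829)) = Mul(Add(Add(Rational(1207, 7961), Rational(-25329, 30842)), 327186), Rational(1, 238829)) = Mul(Add(Rational(-164417875, 245533162), 327186), Rational(1, 238829)) = Mul(Rational(80334848724257, 245533162), Rational(1, 238829)) = Rational(80334848724257, 58640439547298)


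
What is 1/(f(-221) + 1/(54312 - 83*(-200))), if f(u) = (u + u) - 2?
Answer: -70912/31484927 ≈ -0.0022523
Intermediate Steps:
f(u) = -2 + 2*u (f(u) = 2*u - 2 = -2 + 2*u)
1/(f(-221) + 1/(54312 - 83*(-200))) = 1/((-2 + 2*(-221)) + 1/(54312 - 83*(-200))) = 1/((-2 - 442) + 1/(54312 + 16600)) = 1/(-444 + 1/70912) = 1/(-31484927/70912) = -70912/31484927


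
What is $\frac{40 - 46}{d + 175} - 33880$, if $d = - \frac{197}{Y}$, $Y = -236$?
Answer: $- \frac{1405919776}{41497} \approx -33880.0$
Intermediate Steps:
$d = \frac{197}{236}$ ($d = - \frac{197}{-236} = \left(-197\right) \left(- \frac{1}{236}\right) = \frac{197}{236} \approx 0.83475$)
$\frac{40 - 46}{d + 175} - 33880 = \frac{40 - 46}{\frac{197}{236} + 175} - 33880 = - \frac{6}{\frac{41497}{236}} - 33880 = \left(-6\right) \frac{236}{41497} - 33880 = - \frac{1416}{41497} - 33880 = - \frac{1405919776}{41497}$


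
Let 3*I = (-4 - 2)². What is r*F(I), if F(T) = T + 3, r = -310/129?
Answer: -1550/43 ≈ -36.047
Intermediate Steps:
I = 12 (I = (-4 - 2)²/3 = (⅓)*(-6)² = (⅓)*36 = 12)
r = -310/129 (r = -310*1/129 = -310/129 ≈ -2.4031)
F(T) = 3 + T
r*F(I) = -310*(3 + 12)/129 = -310/129*15 = -1550/43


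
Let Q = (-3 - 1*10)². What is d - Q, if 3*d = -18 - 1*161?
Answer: -686/3 ≈ -228.67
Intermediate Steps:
d = -179/3 (d = (-18 - 1*161)/3 = (-18 - 161)/3 = (⅓)*(-179) = -179/3 ≈ -59.667)
Q = 169 (Q = (-3 - 10)² = (-13)² = 169)
d - Q = -179/3 - 1*169 = -179/3 - 169 = -686/3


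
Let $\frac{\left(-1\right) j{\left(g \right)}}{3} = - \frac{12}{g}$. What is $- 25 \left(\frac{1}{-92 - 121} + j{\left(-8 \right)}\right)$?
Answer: $\frac{47975}{426} \approx 112.62$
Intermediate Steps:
$j{\left(g \right)} = \frac{36}{g}$ ($j{\left(g \right)} = - 3 \left(- \frac{12}{g}\right) = \frac{36}{g}$)
$- 25 \left(\frac{1}{-92 - 121} + j{\left(-8 \right)}\right) = - 25 \left(\frac{1}{-92 - 121} + \frac{36}{-8}\right) = - 25 \left(\frac{1}{-213} + 36 \left(- \frac{1}{8}\right)\right) = - 25 \left(- \frac{1}{213} - \frac{9}{2}\right) = \left(-25\right) \left(- \frac{1919}{426}\right) = \frac{47975}{426}$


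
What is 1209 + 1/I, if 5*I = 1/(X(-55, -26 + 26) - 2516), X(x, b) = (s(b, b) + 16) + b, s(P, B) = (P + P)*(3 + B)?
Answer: -11291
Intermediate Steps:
s(P, B) = 2*P*(3 + B) (s(P, B) = (2*P)*(3 + B) = 2*P*(3 + B))
X(x, b) = 16 + b + 2*b*(3 + b) (X(x, b) = (2*b*(3 + b) + 16) + b = (16 + 2*b*(3 + b)) + b = 16 + b + 2*b*(3 + b))
I = -1/12500 (I = 1/(5*((16 + (-26 + 26) + 2*(-26 + 26)*(3 + (-26 + 26))) - 2516)) = 1/(5*((16 + 0 + 2*0*(3 + 0)) - 2516)) = 1/(5*((16 + 0 + 2*0*3) - 2516)) = 1/(5*((16 + 0 + 0) - 2516)) = 1/(5*(16 - 2516)) = (⅕)/(-2500) = (⅕)*(-1/2500) = -1/12500 ≈ -8.0000e-5)
1209 + 1/I = 1209 + 1/(-1/12500) = 1209 - 12500 = -11291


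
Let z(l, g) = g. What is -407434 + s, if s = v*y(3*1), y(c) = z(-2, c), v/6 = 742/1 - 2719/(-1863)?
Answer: -81568708/207 ≈ -3.9405e+5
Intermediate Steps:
v = 2770130/621 (v = 6*(742/1 - 2719/(-1863)) = 6*(742*1 - 2719*(-1/1863)) = 6*(742 + 2719/1863) = 6*(1385065/1863) = 2770130/621 ≈ 4460.8)
y(c) = c
s = 2770130/207 (s = 2770130*(3*1)/621 = (2770130/621)*3 = 2770130/207 ≈ 13382.)
-407434 + s = -407434 + 2770130/207 = -81568708/207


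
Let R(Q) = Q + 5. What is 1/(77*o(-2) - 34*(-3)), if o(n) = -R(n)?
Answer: -1/129 ≈ -0.0077519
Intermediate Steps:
R(Q) = 5 + Q
o(n) = -5 - n (o(n) = -(5 + n) = -5 - n)
1/(77*o(-2) - 34*(-3)) = 1/(77*(-5 - 1*(-2)) - 34*(-3)) = 1/(77*(-5 + 2) + 102) = 1/(77*(-3) + 102) = 1/(-231 + 102) = 1/(-129) = -1/129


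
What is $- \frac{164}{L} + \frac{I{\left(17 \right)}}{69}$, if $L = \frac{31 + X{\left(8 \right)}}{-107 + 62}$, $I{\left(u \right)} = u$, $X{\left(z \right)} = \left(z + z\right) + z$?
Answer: $\frac{102031}{759} \approx 134.43$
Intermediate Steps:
$X{\left(z \right)} = 3 z$ ($X{\left(z \right)} = 2 z + z = 3 z$)
$L = - \frac{11}{9}$ ($L = \frac{31 + 3 \cdot 8}{-107 + 62} = \frac{31 + 24}{-45} = 55 \left(- \frac{1}{45}\right) = - \frac{11}{9} \approx -1.2222$)
$- \frac{164}{L} + \frac{I{\left(17 \right)}}{69} = - \frac{164}{- \frac{11}{9}} + \frac{17}{69} = \left(-164\right) \left(- \frac{9}{11}\right) + 17 \cdot \frac{1}{69} = \frac{1476}{11} + \frac{17}{69} = \frac{102031}{759}$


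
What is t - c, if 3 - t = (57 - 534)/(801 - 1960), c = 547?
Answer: -630973/1159 ≈ -544.41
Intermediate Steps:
t = 3000/1159 (t = 3 - (57 - 534)/(801 - 1960) = 3 - (-477)/(-1159) = 3 - (-477)*(-1)/1159 = 3 - 1*477/1159 = 3 - 477/1159 = 3000/1159 ≈ 2.5884)
t - c = 3000/1159 - 1*547 = 3000/1159 - 547 = -630973/1159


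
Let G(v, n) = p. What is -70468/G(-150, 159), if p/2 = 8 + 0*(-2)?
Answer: -17617/4 ≈ -4404.3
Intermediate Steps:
p = 16 (p = 2*(8 + 0*(-2)) = 2*(8 + 0) = 2*8 = 16)
G(v, n) = 16
-70468/G(-150, 159) = -70468/16 = -70468*1/16 = -17617/4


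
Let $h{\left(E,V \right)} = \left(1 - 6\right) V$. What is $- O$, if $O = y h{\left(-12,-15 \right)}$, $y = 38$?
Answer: $-2850$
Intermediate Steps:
$h{\left(E,V \right)} = - 5 V$ ($h{\left(E,V \right)} = \left(1 - 6\right) V = - 5 V$)
$O = 2850$ ($O = 38 \left(\left(-5\right) \left(-15\right)\right) = 38 \cdot 75 = 2850$)
$- O = \left(-1\right) 2850 = -2850$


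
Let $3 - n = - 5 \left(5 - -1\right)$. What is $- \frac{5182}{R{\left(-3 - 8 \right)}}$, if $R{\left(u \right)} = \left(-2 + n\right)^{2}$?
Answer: $- \frac{5182}{961} \approx -5.3923$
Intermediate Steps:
$n = 33$ ($n = 3 - - 5 \left(5 - -1\right) = 3 - - 5 \left(5 + \left(-3 + 4\right)\right) = 3 - - 5 \left(5 + 1\right) = 3 - \left(-5\right) 6 = 3 - -30 = 3 + 30 = 33$)
$R{\left(u \right)} = 961$ ($R{\left(u \right)} = \left(-2 + 33\right)^{2} = 31^{2} = 961$)
$- \frac{5182}{R{\left(-3 - 8 \right)}} = - \frac{5182}{961}$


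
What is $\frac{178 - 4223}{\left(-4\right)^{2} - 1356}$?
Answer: $\frac{809}{268} \approx 3.0187$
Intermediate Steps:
$\frac{178 - 4223}{\left(-4\right)^{2} - 1356} = - \frac{4045}{16 - 1356} = - \frac{4045}{-1340} = \left(-4045\right) \left(- \frac{1}{1340}\right) = \frac{809}{268}$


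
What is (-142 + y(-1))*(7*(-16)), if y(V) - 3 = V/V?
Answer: 15456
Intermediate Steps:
y(V) = 4 (y(V) = 3 + V/V = 3 + 1 = 4)
(-142 + y(-1))*(7*(-16)) = (-142 + 4)*(7*(-16)) = -138*(-112) = 15456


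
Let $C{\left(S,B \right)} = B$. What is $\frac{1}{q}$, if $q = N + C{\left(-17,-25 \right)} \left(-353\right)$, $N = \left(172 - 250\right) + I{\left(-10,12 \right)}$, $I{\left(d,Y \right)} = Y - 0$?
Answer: $\frac{1}{8759} \approx 0.00011417$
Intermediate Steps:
$I{\left(d,Y \right)} = Y$ ($I{\left(d,Y \right)} = Y + 0 = Y$)
$N = -66$ ($N = \left(172 - 250\right) + 12 = -78 + 12 = -66$)
$q = 8759$ ($q = -66 - -8825 = -66 + 8825 = 8759$)
$\frac{1}{q} = \frac{1}{8759}$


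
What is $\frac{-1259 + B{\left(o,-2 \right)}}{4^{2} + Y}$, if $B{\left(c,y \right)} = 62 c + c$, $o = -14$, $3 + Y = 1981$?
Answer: $- \frac{2141}{1994} \approx -1.0737$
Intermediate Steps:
$Y = 1978$ ($Y = -3 + 1981 = 1978$)
$B{\left(c,y \right)} = 63 c$
$\frac{-1259 + B{\left(o,-2 \right)}}{4^{2} + Y} = \frac{-1259 + 63 \left(-14\right)}{4^{2} + 1978} = \frac{-1259 - 882}{16 + 1978} = - \frac{2141}{1994}$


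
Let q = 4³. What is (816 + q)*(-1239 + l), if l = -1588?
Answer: -2487760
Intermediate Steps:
q = 64
(816 + q)*(-1239 + l) = (816 + 64)*(-1239 - 1588) = 880*(-2827) = -2487760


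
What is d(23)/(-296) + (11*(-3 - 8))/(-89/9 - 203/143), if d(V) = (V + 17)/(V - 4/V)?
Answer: 604664653/56542290 ≈ 10.694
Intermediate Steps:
d(V) = (17 + V)/(V - 4/V)
d(23)/(-296) + (11*(-3 - 8))/(-89/9 - 203/143) = (23*(17 + 23)/(-4 + 23²))/(-296) + (11*(-3 - 8))/(-89/9 - 203/143) = (23*40/(-4 + 529))*(-1/296) + (11*(-11))/(-89*⅑ - 203*1/143) = (23*40/525)*(-1/296) - 121/(-89/9 - 203/143) = (23*(1/525)*40)*(-1/296) - 121/(-14554/1287) = (184/105)*(-1/296) - 121*(-1287/14554) = -23/3885 + 155727/14554 = 604664653/56542290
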